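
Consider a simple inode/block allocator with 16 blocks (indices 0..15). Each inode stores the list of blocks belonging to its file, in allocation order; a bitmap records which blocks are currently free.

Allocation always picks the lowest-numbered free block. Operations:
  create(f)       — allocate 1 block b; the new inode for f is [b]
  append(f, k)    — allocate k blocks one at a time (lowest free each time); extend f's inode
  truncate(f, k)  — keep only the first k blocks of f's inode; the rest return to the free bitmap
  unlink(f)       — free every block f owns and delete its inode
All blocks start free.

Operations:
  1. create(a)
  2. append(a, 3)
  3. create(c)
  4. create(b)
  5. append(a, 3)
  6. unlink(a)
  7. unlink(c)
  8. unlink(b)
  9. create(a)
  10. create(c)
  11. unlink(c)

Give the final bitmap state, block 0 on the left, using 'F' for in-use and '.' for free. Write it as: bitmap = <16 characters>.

after create(a) → a:[0]  free=[F...............]
after append(a, 3) → a:[0, 1, 2, 3]  free=[FFFF............]
after create(c) → a:[0, 1, 2, 3], c:[4]  free=[FFFFF...........]
after create(b) → a:[0, 1, 2, 3], b:[5], c:[4]  free=[FFFFFF..........]
after append(a, 3) → a:[0, 1, 2, 3, 6, 7, 8], b:[5], c:[4]  free=[FFFFFFFFF.......]
after unlink(a) → b:[5], c:[4]  free=[....FF..........]
after unlink(c) → b:[5]  free=[.....F..........]
after unlink(b) →   free=[................]
after create(a) → a:[0]  free=[F...............]
after create(c) → a:[0], c:[1]  free=[FF..............]
after unlink(c) → a:[0]  free=[F...............]

bitmap = F...............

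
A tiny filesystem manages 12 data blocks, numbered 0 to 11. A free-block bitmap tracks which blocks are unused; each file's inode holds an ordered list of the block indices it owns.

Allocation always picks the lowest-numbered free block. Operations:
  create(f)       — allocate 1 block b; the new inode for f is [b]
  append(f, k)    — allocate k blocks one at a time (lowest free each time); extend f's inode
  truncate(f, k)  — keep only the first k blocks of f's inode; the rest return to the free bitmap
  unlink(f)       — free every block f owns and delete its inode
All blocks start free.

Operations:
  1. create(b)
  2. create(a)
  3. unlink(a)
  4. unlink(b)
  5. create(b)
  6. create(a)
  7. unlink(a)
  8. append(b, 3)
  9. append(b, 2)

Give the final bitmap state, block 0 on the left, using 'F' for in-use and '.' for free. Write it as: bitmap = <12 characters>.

create(b): bitmap=F........... | b=[0]
create(a): bitmap=FF.......... | a=[1] b=[0]
unlink(a): bitmap=F........... | b=[0]
unlink(b): bitmap=............ | 
create(b): bitmap=F........... | b=[0]
create(a): bitmap=FF.......... | a=[1] b=[0]
unlink(a): bitmap=F........... | b=[0]
append(b, 3): bitmap=FFFF........ | b=[0, 1, 2, 3]
append(b, 2): bitmap=FFFFFF...... | b=[0, 1, 2, 3, 4, 5]

bitmap = FFFFFF......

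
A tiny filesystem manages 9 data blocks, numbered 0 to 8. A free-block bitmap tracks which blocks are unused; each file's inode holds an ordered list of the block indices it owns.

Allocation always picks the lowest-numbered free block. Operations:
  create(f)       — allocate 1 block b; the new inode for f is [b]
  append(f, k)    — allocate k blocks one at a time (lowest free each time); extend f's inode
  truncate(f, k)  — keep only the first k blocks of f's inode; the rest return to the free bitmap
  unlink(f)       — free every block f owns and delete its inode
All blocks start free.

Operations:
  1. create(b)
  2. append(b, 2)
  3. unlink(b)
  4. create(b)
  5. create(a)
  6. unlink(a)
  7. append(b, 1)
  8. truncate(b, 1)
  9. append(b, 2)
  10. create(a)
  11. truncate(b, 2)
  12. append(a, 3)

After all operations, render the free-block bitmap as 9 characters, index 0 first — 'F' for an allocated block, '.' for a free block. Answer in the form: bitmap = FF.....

bitmap = FFFFFF...

[1] create(b) — b=0 (map F........)
[2] append(b, 2) — b=0,1,2 (map FFF......)
[3] unlink(b) —  (map .........)
[4] create(b) — b=0 (map F........)
[5] create(a) — a=1 b=0 (map FF.......)
[6] unlink(a) — b=0 (map F........)
[7] append(b, 1) — b=0,1 (map FF.......)
[8] truncate(b, 1) — b=0 (map F........)
[9] append(b, 2) — b=0,1,2 (map FFF......)
[10] create(a) — a=3 b=0,1,2 (map FFFF.....)
[11] truncate(b, 2) — a=3 b=0,1 (map FF.F.....)
[12] append(a, 3) — a=3,2,4,5 b=0,1 (map FFFFFF...)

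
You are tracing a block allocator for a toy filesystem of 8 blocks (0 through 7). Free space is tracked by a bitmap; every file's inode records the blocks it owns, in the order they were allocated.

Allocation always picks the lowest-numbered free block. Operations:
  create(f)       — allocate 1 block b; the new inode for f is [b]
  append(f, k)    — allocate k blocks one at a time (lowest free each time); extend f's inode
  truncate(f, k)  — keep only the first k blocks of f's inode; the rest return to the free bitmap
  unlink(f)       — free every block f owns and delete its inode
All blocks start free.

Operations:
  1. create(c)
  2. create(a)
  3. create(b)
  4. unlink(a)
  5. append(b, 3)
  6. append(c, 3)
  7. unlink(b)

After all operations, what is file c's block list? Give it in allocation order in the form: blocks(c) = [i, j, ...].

blocks(c) = [0, 5, 6, 7]

after create(c) → c:[0]  free=[F.......]
after create(a) → a:[1], c:[0]  free=[FF......]
after create(b) → a:[1], b:[2], c:[0]  free=[FFF.....]
after unlink(a) → b:[2], c:[0]  free=[F.F.....]
after append(b, 3) → b:[2, 1, 3, 4], c:[0]  free=[FFFFF...]
after append(c, 3) → b:[2, 1, 3, 4], c:[0, 5, 6, 7]  free=[FFFFFFFF]
after unlink(b) → c:[0, 5, 6, 7]  free=[F....FFF]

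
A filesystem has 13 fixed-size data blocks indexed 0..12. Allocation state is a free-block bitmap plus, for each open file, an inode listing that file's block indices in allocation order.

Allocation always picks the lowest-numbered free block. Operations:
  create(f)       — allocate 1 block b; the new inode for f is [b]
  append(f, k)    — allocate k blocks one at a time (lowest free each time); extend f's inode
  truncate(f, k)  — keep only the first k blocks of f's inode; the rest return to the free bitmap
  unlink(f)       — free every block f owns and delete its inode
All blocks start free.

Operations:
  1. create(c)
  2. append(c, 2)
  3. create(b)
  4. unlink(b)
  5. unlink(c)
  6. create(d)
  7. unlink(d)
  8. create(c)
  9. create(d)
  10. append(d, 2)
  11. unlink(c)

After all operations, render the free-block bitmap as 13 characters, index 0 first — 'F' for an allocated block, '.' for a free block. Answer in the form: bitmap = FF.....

create(c): bitmap=F............ | c=[0]
append(c, 2): bitmap=FFF.......... | c=[0, 1, 2]
create(b): bitmap=FFFF......... | b=[3] c=[0, 1, 2]
unlink(b): bitmap=FFF.......... | c=[0, 1, 2]
unlink(c): bitmap=............. | 
create(d): bitmap=F............ | d=[0]
unlink(d): bitmap=............. | 
create(c): bitmap=F............ | c=[0]
create(d): bitmap=FF........... | c=[0] d=[1]
append(d, 2): bitmap=FFFF......... | c=[0] d=[1, 2, 3]
unlink(c): bitmap=.FFF......... | d=[1, 2, 3]

bitmap = .FFF.........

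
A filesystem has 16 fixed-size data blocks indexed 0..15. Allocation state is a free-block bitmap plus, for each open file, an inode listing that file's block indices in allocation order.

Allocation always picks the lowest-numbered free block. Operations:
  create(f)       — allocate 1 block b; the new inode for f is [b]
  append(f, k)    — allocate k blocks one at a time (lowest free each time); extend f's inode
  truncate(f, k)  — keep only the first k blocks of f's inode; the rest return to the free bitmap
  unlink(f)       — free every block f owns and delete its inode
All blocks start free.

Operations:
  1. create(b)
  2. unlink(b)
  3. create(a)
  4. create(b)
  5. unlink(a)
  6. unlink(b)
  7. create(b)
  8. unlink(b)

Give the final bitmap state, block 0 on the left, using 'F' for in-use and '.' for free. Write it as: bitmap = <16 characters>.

bitmap = ................

after create(b) → b:[0]  free=[F...............]
after unlink(b) →   free=[................]
after create(a) → a:[0]  free=[F...............]
after create(b) → a:[0], b:[1]  free=[FF..............]
after unlink(a) → b:[1]  free=[.F..............]
after unlink(b) →   free=[................]
after create(b) → b:[0]  free=[F...............]
after unlink(b) →   free=[................]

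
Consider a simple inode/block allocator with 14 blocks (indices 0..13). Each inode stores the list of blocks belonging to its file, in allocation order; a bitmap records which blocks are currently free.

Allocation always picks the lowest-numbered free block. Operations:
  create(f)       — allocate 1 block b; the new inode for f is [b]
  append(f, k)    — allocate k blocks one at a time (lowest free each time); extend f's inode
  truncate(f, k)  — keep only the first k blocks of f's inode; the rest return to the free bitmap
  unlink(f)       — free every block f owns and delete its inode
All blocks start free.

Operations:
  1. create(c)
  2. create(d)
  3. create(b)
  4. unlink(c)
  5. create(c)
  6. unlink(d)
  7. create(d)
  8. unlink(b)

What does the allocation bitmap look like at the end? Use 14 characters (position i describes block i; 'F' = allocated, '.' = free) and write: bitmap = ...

bitmap = FF............

after create(c) → c:[0]  free=[F.............]
after create(d) → c:[0], d:[1]  free=[FF............]
after create(b) → b:[2], c:[0], d:[1]  free=[FFF...........]
after unlink(c) → b:[2], d:[1]  free=[.FF...........]
after create(c) → b:[2], c:[0], d:[1]  free=[FFF...........]
after unlink(d) → b:[2], c:[0]  free=[F.F...........]
after create(d) → b:[2], c:[0], d:[1]  free=[FFF...........]
after unlink(b) → c:[0], d:[1]  free=[FF............]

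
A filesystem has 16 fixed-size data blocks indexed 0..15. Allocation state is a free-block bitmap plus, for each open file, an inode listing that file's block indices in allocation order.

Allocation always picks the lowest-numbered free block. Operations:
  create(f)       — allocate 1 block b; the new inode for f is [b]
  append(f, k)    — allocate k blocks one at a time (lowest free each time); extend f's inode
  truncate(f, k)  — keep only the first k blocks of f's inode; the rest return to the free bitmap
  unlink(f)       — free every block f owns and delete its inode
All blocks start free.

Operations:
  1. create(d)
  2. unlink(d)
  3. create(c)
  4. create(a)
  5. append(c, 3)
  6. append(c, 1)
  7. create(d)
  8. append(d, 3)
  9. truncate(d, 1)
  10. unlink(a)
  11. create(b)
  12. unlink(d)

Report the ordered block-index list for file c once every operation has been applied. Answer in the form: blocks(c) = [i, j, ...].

blocks(c) = [0, 2, 3, 4, 5]

  1. create(d)  ⇒  F...............  {d→[0]}
  2. unlink(d)  ⇒  ................  {}
  3. create(c)  ⇒  F...............  {c→[0]}
  4. create(a)  ⇒  FF..............  {a→[1]; c→[0]}
  5. append(c, 3)  ⇒  FFFFF...........  {a→[1]; c→[0, 2, 3, 4]}
  6. append(c, 1)  ⇒  FFFFFF..........  {a→[1]; c→[0, 2, 3, 4, 5]}
  7. create(d)  ⇒  FFFFFFF.........  {a→[1]; c→[0, 2, 3, 4, 5]; d→[6]}
  8. append(d, 3)  ⇒  FFFFFFFFFF......  {a→[1]; c→[0, 2, 3, 4, 5]; d→[6, 7, 8, 9]}
  9. truncate(d, 1)  ⇒  FFFFFFF.........  {a→[1]; c→[0, 2, 3, 4, 5]; d→[6]}
  10. unlink(a)  ⇒  F.FFFFF.........  {c→[0, 2, 3, 4, 5]; d→[6]}
  11. create(b)  ⇒  FFFFFFF.........  {b→[1]; c→[0, 2, 3, 4, 5]; d→[6]}
  12. unlink(d)  ⇒  FFFFFF..........  {b→[1]; c→[0, 2, 3, 4, 5]}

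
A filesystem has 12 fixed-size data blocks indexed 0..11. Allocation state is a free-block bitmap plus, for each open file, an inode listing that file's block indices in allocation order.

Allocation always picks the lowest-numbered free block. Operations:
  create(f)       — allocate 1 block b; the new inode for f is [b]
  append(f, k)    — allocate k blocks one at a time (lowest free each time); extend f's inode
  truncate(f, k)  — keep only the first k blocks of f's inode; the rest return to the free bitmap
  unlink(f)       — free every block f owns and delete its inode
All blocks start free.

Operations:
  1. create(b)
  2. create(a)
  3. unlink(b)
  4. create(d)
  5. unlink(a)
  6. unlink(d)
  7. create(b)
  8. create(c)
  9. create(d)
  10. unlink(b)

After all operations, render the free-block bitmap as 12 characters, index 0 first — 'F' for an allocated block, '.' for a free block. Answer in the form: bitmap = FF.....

bitmap = .FF.........

create(b): bitmap=F........... | b=[0]
create(a): bitmap=FF.......... | a=[1] b=[0]
unlink(b): bitmap=.F.......... | a=[1]
create(d): bitmap=FF.......... | a=[1] d=[0]
unlink(a): bitmap=F........... | d=[0]
unlink(d): bitmap=............ | 
create(b): bitmap=F........... | b=[0]
create(c): bitmap=FF.......... | b=[0] c=[1]
create(d): bitmap=FFF......... | b=[0] c=[1] d=[2]
unlink(b): bitmap=.FF......... | c=[1] d=[2]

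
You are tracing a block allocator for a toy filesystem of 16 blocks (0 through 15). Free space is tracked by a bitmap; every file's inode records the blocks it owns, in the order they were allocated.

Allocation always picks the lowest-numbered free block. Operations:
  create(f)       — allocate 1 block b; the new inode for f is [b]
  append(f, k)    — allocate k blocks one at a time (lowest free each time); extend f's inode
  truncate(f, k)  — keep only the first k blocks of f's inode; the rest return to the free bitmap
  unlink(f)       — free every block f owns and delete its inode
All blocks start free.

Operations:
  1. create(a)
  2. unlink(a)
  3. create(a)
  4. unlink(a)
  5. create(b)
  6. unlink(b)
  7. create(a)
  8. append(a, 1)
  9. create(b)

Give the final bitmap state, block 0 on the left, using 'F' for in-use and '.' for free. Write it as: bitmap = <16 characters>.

bitmap = FFF.............

[1] create(a) — a=0 (map F...............)
[2] unlink(a) —  (map ................)
[3] create(a) — a=0 (map F...............)
[4] unlink(a) —  (map ................)
[5] create(b) — b=0 (map F...............)
[6] unlink(b) —  (map ................)
[7] create(a) — a=0 (map F...............)
[8] append(a, 1) — a=0,1 (map FF..............)
[9] create(b) — a=0,1 b=2 (map FFF.............)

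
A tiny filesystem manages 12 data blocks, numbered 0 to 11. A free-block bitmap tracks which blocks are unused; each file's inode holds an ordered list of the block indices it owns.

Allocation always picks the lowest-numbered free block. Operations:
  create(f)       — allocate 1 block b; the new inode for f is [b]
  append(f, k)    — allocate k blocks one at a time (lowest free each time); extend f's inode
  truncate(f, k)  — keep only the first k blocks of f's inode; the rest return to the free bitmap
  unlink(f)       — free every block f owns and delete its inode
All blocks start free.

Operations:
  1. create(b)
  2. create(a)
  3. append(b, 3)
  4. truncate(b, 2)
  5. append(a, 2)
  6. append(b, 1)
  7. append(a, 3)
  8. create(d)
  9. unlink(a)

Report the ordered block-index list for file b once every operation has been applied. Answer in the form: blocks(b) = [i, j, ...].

blocks(b) = [0, 2, 5]

[1] create(b) — b=0 (map F...........)
[2] create(a) — a=1 b=0 (map FF..........)
[3] append(b, 3) — a=1 b=0,2,3,4 (map FFFFF.......)
[4] truncate(b, 2) — a=1 b=0,2 (map FFF.........)
[5] append(a, 2) — a=1,3,4 b=0,2 (map FFFFF.......)
[6] append(b, 1) — a=1,3,4 b=0,2,5 (map FFFFFF......)
[7] append(a, 3) — a=1,3,4,6,7,8 b=0,2,5 (map FFFFFFFFF...)
[8] create(d) — a=1,3,4,6,7,8 b=0,2,5 d=9 (map FFFFFFFFFF..)
[9] unlink(a) — b=0,2,5 d=9 (map F.F..F...F..)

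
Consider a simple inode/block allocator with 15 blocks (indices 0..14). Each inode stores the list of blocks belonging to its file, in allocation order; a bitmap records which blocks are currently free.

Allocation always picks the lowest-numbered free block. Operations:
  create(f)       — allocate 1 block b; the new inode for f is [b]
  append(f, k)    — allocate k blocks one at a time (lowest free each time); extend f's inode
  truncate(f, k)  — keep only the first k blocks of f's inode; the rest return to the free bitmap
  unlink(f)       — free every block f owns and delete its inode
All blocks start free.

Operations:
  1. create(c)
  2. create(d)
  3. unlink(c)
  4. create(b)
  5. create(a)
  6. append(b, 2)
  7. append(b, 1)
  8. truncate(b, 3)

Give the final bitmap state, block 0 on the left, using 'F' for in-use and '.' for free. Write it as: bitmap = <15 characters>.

bitmap = FFFFF..........

after create(c) → c:[0]  free=[F..............]
after create(d) → c:[0], d:[1]  free=[FF.............]
after unlink(c) → d:[1]  free=[.F.............]
after create(b) → b:[0], d:[1]  free=[FF.............]
after create(a) → a:[2], b:[0], d:[1]  free=[FFF............]
after append(b, 2) → a:[2], b:[0, 3, 4], d:[1]  free=[FFFFF..........]
after append(b, 1) → a:[2], b:[0, 3, 4, 5], d:[1]  free=[FFFFFF.........]
after truncate(b, 3) → a:[2], b:[0, 3, 4], d:[1]  free=[FFFFF..........]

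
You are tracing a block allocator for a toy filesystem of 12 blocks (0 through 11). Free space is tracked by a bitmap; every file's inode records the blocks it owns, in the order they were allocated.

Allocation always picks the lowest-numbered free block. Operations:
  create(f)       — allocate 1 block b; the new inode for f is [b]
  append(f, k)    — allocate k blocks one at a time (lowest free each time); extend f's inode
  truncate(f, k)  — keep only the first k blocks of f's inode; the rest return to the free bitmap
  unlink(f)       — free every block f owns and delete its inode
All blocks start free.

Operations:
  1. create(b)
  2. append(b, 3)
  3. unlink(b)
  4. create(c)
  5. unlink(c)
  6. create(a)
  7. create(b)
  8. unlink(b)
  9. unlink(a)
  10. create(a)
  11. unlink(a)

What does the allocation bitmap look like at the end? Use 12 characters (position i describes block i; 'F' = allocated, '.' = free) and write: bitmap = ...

  1. create(b)  ⇒  F...........  {b→[0]}
  2. append(b, 3)  ⇒  FFFF........  {b→[0, 1, 2, 3]}
  3. unlink(b)  ⇒  ............  {}
  4. create(c)  ⇒  F...........  {c→[0]}
  5. unlink(c)  ⇒  ............  {}
  6. create(a)  ⇒  F...........  {a→[0]}
  7. create(b)  ⇒  FF..........  {a→[0]; b→[1]}
  8. unlink(b)  ⇒  F...........  {a→[0]}
  9. unlink(a)  ⇒  ............  {}
  10. create(a)  ⇒  F...........  {a→[0]}
  11. unlink(a)  ⇒  ............  {}

bitmap = ............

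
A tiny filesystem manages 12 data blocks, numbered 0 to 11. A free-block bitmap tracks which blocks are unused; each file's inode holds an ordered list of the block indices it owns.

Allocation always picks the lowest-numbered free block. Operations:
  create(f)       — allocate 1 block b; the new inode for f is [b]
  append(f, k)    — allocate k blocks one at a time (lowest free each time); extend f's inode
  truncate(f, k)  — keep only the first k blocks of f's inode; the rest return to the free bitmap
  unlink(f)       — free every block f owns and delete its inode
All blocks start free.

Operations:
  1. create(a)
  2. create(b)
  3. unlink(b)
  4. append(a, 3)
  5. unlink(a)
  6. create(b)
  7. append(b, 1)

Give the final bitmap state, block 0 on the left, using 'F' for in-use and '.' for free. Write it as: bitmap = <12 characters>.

create(a): bitmap=F........... | a=[0]
create(b): bitmap=FF.......... | a=[0] b=[1]
unlink(b): bitmap=F........... | a=[0]
append(a, 3): bitmap=FFFF........ | a=[0, 1, 2, 3]
unlink(a): bitmap=............ | 
create(b): bitmap=F........... | b=[0]
append(b, 1): bitmap=FF.......... | b=[0, 1]

bitmap = FF..........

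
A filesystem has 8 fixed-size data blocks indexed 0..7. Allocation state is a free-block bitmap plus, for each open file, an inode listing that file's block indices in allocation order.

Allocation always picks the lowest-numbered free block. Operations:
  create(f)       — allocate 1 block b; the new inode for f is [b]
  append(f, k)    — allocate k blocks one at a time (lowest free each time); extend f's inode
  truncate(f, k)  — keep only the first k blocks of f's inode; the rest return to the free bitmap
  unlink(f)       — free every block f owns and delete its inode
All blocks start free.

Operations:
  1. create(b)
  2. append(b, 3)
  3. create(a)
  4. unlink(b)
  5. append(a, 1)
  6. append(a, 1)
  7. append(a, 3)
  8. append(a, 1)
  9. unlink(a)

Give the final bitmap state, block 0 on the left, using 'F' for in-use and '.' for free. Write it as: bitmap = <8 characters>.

bitmap = ........

after create(b) → b:[0]  free=[F.......]
after append(b, 3) → b:[0, 1, 2, 3]  free=[FFFF....]
after create(a) → a:[4], b:[0, 1, 2, 3]  free=[FFFFF...]
after unlink(b) → a:[4]  free=[....F...]
after append(a, 1) → a:[4, 0]  free=[F...F...]
after append(a, 1) → a:[4, 0, 1]  free=[FF..F...]
after append(a, 3) → a:[4, 0, 1, 2, 3, 5]  free=[FFFFFF..]
after append(a, 1) → a:[4, 0, 1, 2, 3, 5, 6]  free=[FFFFFFF.]
after unlink(a) →   free=[........]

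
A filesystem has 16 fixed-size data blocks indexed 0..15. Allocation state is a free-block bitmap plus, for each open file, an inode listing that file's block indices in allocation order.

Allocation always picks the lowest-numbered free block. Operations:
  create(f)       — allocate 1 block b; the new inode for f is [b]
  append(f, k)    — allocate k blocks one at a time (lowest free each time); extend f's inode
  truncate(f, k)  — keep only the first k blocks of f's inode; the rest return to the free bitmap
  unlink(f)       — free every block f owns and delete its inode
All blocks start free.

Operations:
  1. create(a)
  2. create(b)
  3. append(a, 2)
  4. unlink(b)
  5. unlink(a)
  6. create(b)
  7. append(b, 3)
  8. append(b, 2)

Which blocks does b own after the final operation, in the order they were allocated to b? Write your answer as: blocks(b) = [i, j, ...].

blocks(b) = [0, 1, 2, 3, 4, 5]

after create(a) → a:[0]  free=[F...............]
after create(b) → a:[0], b:[1]  free=[FF..............]
after append(a, 2) → a:[0, 2, 3], b:[1]  free=[FFFF............]
after unlink(b) → a:[0, 2, 3]  free=[F.FF............]
after unlink(a) →   free=[................]
after create(b) → b:[0]  free=[F...............]
after append(b, 3) → b:[0, 1, 2, 3]  free=[FFFF............]
after append(b, 2) → b:[0, 1, 2, 3, 4, 5]  free=[FFFFFF..........]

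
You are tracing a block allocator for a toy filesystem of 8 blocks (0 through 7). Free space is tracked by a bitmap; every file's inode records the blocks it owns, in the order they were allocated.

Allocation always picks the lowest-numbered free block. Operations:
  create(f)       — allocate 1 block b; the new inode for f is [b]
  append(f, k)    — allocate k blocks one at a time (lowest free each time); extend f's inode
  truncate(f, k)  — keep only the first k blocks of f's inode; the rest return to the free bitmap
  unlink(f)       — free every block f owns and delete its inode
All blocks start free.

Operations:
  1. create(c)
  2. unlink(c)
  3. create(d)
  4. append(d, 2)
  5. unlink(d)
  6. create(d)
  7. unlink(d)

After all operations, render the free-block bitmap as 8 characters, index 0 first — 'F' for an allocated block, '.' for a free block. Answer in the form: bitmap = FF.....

[1] create(c) — c=0 (map F.......)
[2] unlink(c) —  (map ........)
[3] create(d) — d=0 (map F.......)
[4] append(d, 2) — d=0,1,2 (map FFF.....)
[5] unlink(d) —  (map ........)
[6] create(d) — d=0 (map F.......)
[7] unlink(d) —  (map ........)

bitmap = ........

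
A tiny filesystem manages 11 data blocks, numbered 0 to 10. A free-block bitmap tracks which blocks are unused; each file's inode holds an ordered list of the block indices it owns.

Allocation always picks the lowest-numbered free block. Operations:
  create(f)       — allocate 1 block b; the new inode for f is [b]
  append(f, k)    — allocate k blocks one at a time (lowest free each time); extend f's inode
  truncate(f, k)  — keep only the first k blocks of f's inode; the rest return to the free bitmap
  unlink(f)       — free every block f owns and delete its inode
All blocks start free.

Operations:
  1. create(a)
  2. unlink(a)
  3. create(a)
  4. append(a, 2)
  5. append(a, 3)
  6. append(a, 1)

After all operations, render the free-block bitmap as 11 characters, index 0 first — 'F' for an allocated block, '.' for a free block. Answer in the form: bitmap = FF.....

create(a): bitmap=F.......... | a=[0]
unlink(a): bitmap=........... | 
create(a): bitmap=F.......... | a=[0]
append(a, 2): bitmap=FFF........ | a=[0, 1, 2]
append(a, 3): bitmap=FFFFFF..... | a=[0, 1, 2, 3, 4, 5]
append(a, 1): bitmap=FFFFFFF.... | a=[0, 1, 2, 3, 4, 5, 6]

bitmap = FFFFFFF....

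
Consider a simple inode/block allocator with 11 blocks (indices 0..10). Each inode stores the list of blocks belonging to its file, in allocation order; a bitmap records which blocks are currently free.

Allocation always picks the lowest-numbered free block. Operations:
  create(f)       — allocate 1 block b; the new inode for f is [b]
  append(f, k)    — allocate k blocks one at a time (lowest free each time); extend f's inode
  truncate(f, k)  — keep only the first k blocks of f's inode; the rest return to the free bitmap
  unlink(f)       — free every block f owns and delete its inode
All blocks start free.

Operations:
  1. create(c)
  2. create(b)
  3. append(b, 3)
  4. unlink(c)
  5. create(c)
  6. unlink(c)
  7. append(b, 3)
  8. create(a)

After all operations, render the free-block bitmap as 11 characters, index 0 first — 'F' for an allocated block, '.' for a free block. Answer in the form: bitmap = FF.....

[1] create(c) — c=0 (map F..........)
[2] create(b) — b=1 c=0 (map FF.........)
[3] append(b, 3) — b=1,2,3,4 c=0 (map FFFFF......)
[4] unlink(c) — b=1,2,3,4 (map .FFFF......)
[5] create(c) — b=1,2,3,4 c=0 (map FFFFF......)
[6] unlink(c) — b=1,2,3,4 (map .FFFF......)
[7] append(b, 3) — b=1,2,3,4,0,5,6 (map FFFFFFF....)
[8] create(a) — a=7 b=1,2,3,4,0,5,6 (map FFFFFFFF...)

bitmap = FFFFFFFF...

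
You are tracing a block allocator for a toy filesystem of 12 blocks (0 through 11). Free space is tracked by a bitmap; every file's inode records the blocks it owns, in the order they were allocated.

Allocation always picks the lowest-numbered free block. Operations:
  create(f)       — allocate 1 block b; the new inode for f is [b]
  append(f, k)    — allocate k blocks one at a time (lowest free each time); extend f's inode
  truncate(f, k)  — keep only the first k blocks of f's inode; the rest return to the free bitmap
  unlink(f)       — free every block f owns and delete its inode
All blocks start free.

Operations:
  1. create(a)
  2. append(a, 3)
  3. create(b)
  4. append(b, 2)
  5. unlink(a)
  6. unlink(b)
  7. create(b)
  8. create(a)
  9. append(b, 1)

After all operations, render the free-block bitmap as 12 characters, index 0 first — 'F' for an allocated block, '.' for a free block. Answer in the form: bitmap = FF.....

  1. create(a)  ⇒  F...........  {a→[0]}
  2. append(a, 3)  ⇒  FFFF........  {a→[0, 1, 2, 3]}
  3. create(b)  ⇒  FFFFF.......  {a→[0, 1, 2, 3]; b→[4]}
  4. append(b, 2)  ⇒  FFFFFFF.....  {a→[0, 1, 2, 3]; b→[4, 5, 6]}
  5. unlink(a)  ⇒  ....FFF.....  {b→[4, 5, 6]}
  6. unlink(b)  ⇒  ............  {}
  7. create(b)  ⇒  F...........  {b→[0]}
  8. create(a)  ⇒  FF..........  {a→[1]; b→[0]}
  9. append(b, 1)  ⇒  FFF.........  {a→[1]; b→[0, 2]}

bitmap = FFF.........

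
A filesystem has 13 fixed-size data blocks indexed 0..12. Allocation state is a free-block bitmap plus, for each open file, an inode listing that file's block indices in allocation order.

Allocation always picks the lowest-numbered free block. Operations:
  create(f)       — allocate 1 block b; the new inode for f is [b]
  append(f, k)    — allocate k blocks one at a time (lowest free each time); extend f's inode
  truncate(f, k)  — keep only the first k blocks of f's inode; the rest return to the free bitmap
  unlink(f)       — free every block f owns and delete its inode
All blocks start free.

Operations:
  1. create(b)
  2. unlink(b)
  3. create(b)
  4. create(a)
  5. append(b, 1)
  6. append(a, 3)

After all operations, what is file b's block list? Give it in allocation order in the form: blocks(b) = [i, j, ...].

after create(b) → b:[0]  free=[F............]
after unlink(b) →   free=[.............]
after create(b) → b:[0]  free=[F............]
after create(a) → a:[1], b:[0]  free=[FF...........]
after append(b, 1) → a:[1], b:[0, 2]  free=[FFF..........]
after append(a, 3) → a:[1, 3, 4, 5], b:[0, 2]  free=[FFFFFF.......]

blocks(b) = [0, 2]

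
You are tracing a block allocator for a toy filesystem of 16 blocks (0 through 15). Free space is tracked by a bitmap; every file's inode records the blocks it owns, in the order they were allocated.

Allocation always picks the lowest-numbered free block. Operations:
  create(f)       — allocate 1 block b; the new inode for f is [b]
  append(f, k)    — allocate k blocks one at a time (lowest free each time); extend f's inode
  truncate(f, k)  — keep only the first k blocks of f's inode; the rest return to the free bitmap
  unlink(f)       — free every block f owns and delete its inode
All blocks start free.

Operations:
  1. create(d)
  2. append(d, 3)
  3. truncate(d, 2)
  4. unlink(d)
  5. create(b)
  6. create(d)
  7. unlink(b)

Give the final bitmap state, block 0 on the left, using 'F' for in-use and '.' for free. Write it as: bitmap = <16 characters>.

bitmap = .F..............

create(d): bitmap=F............... | d=[0]
append(d, 3): bitmap=FFFF............ | d=[0, 1, 2, 3]
truncate(d, 2): bitmap=FF.............. | d=[0, 1]
unlink(d): bitmap=................ | 
create(b): bitmap=F............... | b=[0]
create(d): bitmap=FF.............. | b=[0] d=[1]
unlink(b): bitmap=.F.............. | d=[1]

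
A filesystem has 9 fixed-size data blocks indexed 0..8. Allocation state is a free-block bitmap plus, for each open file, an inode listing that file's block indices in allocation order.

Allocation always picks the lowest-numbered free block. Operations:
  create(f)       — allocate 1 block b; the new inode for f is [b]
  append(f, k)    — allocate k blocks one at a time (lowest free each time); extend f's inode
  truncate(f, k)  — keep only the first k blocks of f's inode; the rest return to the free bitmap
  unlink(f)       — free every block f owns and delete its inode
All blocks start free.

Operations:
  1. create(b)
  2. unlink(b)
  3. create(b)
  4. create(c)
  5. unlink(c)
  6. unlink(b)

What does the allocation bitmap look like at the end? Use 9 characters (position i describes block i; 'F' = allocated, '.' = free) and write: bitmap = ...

bitmap = .........

after create(b) → b:[0]  free=[F........]
after unlink(b) →   free=[.........]
after create(b) → b:[0]  free=[F........]
after create(c) → b:[0], c:[1]  free=[FF.......]
after unlink(c) → b:[0]  free=[F........]
after unlink(b) →   free=[.........]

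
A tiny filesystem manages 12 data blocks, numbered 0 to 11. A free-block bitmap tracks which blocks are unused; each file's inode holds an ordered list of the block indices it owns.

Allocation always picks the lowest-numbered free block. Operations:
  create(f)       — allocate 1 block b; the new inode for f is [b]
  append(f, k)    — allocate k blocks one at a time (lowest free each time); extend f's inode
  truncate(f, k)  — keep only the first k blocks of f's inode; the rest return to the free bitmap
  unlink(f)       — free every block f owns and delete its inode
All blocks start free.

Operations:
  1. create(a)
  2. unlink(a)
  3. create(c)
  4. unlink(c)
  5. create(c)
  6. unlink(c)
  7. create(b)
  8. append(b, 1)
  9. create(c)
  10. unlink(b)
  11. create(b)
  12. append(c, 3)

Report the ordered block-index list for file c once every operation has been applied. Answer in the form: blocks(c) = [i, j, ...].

blocks(c) = [2, 1, 3, 4]

[1] create(a) — a=0 (map F...........)
[2] unlink(a) —  (map ............)
[3] create(c) — c=0 (map F...........)
[4] unlink(c) —  (map ............)
[5] create(c) — c=0 (map F...........)
[6] unlink(c) —  (map ............)
[7] create(b) — b=0 (map F...........)
[8] append(b, 1) — b=0,1 (map FF..........)
[9] create(c) — b=0,1 c=2 (map FFF.........)
[10] unlink(b) — c=2 (map ..F.........)
[11] create(b) — b=0 c=2 (map F.F.........)
[12] append(c, 3) — b=0 c=2,1,3,4 (map FFFFF.......)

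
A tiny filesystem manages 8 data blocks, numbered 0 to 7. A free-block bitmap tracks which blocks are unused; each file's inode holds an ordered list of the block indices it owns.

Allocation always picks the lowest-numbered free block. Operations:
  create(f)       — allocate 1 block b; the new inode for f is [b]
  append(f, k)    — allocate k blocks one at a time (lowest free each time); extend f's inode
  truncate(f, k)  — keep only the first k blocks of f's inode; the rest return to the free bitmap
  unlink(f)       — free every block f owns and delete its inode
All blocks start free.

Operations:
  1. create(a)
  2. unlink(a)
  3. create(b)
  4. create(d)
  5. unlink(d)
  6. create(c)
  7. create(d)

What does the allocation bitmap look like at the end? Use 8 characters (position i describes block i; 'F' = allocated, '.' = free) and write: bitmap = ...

bitmap = FFF.....

  1. create(a)  ⇒  F.......  {a→[0]}
  2. unlink(a)  ⇒  ........  {}
  3. create(b)  ⇒  F.......  {b→[0]}
  4. create(d)  ⇒  FF......  {b→[0]; d→[1]}
  5. unlink(d)  ⇒  F.......  {b→[0]}
  6. create(c)  ⇒  FF......  {b→[0]; c→[1]}
  7. create(d)  ⇒  FFF.....  {b→[0]; c→[1]; d→[2]}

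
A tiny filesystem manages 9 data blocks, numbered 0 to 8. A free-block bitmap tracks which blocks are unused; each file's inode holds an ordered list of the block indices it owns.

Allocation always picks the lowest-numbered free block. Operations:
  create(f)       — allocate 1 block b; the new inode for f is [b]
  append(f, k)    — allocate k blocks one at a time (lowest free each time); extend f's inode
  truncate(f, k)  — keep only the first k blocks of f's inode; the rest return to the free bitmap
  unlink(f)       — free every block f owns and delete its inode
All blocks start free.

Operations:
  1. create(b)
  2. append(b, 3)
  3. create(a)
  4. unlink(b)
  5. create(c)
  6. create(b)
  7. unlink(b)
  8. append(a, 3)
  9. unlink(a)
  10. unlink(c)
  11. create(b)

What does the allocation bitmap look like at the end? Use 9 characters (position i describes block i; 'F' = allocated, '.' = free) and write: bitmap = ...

bitmap = F........

  1. create(b)  ⇒  F........  {b→[0]}
  2. append(b, 3)  ⇒  FFFF.....  {b→[0, 1, 2, 3]}
  3. create(a)  ⇒  FFFFF....  {a→[4]; b→[0, 1, 2, 3]}
  4. unlink(b)  ⇒  ....F....  {a→[4]}
  5. create(c)  ⇒  F...F....  {a→[4]; c→[0]}
  6. create(b)  ⇒  FF..F....  {a→[4]; b→[1]; c→[0]}
  7. unlink(b)  ⇒  F...F....  {a→[4]; c→[0]}
  8. append(a, 3)  ⇒  FFFFF....  {a→[4, 1, 2, 3]; c→[0]}
  9. unlink(a)  ⇒  F........  {c→[0]}
  10. unlink(c)  ⇒  .........  {}
  11. create(b)  ⇒  F........  {b→[0]}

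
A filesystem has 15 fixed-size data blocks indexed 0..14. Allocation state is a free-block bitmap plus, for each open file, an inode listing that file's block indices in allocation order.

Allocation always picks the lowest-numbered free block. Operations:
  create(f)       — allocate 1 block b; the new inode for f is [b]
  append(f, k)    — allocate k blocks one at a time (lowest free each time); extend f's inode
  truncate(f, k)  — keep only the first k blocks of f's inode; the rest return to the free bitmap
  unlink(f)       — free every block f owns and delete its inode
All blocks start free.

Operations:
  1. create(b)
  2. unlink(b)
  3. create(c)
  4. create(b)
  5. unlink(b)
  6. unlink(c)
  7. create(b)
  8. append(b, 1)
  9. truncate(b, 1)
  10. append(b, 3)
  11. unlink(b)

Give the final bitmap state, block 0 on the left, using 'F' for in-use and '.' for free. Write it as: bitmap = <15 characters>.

after create(b) → b:[0]  free=[F..............]
after unlink(b) →   free=[...............]
after create(c) → c:[0]  free=[F..............]
after create(b) → b:[1], c:[0]  free=[FF.............]
after unlink(b) → c:[0]  free=[F..............]
after unlink(c) →   free=[...............]
after create(b) → b:[0]  free=[F..............]
after append(b, 1) → b:[0, 1]  free=[FF.............]
after truncate(b, 1) → b:[0]  free=[F..............]
after append(b, 3) → b:[0, 1, 2, 3]  free=[FFFF...........]
after unlink(b) →   free=[...............]

bitmap = ...............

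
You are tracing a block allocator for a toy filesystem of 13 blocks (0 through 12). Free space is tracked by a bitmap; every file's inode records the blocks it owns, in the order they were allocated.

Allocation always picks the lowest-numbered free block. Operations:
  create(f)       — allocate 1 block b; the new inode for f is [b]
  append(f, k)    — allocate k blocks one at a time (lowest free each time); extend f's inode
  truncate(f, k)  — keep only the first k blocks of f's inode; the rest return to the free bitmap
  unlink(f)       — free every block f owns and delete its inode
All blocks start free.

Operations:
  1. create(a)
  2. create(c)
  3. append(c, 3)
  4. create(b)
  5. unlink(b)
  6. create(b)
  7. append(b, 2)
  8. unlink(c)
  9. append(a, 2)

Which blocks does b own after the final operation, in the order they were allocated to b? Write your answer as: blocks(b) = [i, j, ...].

blocks(b) = [5, 6, 7]

after create(a) → a:[0]  free=[F............]
after create(c) → a:[0], c:[1]  free=[FF...........]
after append(c, 3) → a:[0], c:[1, 2, 3, 4]  free=[FFFFF........]
after create(b) → a:[0], b:[5], c:[1, 2, 3, 4]  free=[FFFFFF.......]
after unlink(b) → a:[0], c:[1, 2, 3, 4]  free=[FFFFF........]
after create(b) → a:[0], b:[5], c:[1, 2, 3, 4]  free=[FFFFFF.......]
after append(b, 2) → a:[0], b:[5, 6, 7], c:[1, 2, 3, 4]  free=[FFFFFFFF.....]
after unlink(c) → a:[0], b:[5, 6, 7]  free=[F....FFF.....]
after append(a, 2) → a:[0, 1, 2], b:[5, 6, 7]  free=[FFF..FFF.....]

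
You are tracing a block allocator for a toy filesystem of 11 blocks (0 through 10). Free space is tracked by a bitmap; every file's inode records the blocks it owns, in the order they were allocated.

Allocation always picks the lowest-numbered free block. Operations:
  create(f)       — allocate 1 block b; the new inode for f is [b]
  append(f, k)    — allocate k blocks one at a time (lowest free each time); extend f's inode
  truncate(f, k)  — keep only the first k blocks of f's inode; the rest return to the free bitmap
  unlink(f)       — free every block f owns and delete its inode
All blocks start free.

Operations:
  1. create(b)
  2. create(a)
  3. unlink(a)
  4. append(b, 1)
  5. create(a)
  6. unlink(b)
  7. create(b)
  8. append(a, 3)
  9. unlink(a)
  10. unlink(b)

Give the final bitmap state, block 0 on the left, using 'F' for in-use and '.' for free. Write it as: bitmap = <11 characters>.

bitmap = ...........

  1. create(b)  ⇒  F..........  {b→[0]}
  2. create(a)  ⇒  FF.........  {a→[1]; b→[0]}
  3. unlink(a)  ⇒  F..........  {b→[0]}
  4. append(b, 1)  ⇒  FF.........  {b→[0, 1]}
  5. create(a)  ⇒  FFF........  {a→[2]; b→[0, 1]}
  6. unlink(b)  ⇒  ..F........  {a→[2]}
  7. create(b)  ⇒  F.F........  {a→[2]; b→[0]}
  8. append(a, 3)  ⇒  FFFFF......  {a→[2, 1, 3, 4]; b→[0]}
  9. unlink(a)  ⇒  F..........  {b→[0]}
  10. unlink(b)  ⇒  ...........  {}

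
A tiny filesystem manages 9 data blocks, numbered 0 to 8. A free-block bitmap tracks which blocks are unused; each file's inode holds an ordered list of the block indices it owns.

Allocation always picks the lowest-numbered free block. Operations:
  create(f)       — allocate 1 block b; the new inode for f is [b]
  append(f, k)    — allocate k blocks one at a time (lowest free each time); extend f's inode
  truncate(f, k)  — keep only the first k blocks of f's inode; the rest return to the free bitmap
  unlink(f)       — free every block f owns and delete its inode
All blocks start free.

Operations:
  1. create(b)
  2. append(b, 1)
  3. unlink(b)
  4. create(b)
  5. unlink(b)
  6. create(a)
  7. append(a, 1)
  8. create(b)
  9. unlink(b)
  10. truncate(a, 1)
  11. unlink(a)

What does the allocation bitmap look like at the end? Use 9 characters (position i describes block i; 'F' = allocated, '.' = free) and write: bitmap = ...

  1. create(b)  ⇒  F........  {b→[0]}
  2. append(b, 1)  ⇒  FF.......  {b→[0, 1]}
  3. unlink(b)  ⇒  .........  {}
  4. create(b)  ⇒  F........  {b→[0]}
  5. unlink(b)  ⇒  .........  {}
  6. create(a)  ⇒  F........  {a→[0]}
  7. append(a, 1)  ⇒  FF.......  {a→[0, 1]}
  8. create(b)  ⇒  FFF......  {a→[0, 1]; b→[2]}
  9. unlink(b)  ⇒  FF.......  {a→[0, 1]}
  10. truncate(a, 1)  ⇒  F........  {a→[0]}
  11. unlink(a)  ⇒  .........  {}

bitmap = .........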